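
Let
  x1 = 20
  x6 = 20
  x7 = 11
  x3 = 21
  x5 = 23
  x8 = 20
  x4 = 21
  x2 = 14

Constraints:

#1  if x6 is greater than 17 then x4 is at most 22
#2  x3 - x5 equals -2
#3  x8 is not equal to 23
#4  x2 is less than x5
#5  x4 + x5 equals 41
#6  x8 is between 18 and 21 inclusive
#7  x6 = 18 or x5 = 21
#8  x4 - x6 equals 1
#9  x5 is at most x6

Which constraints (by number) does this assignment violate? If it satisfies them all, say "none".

#1 x6 = 20 > 17, so we need x4 ≤ 22; x4 = 21 ≤ 22 — holds.
#2 x3 - x5 = 21 - 23 = -2 — holds.
#3 x8 = 20, and 20 ≠ 23 — holds.
#4 x2 = 14, x5 = 23; 14 < 23 — holds.
#5 x4 + x5 = 21 + 23 = 44, not 41 — does not hold.
#6 x8 = 20 lies in [18, 21] — holds.
#7 x6 = 20 ≠ 18 and x5 = 23 ≠ 21; both disjuncts false — does not hold.
#8 x4 - x6 = 21 - 20 = 1 — holds.
#9 x5 = 23, x6 = 20; 23 > 20 (want ≤) — does not hold.

Constraints 5, 7, and 9 are violated.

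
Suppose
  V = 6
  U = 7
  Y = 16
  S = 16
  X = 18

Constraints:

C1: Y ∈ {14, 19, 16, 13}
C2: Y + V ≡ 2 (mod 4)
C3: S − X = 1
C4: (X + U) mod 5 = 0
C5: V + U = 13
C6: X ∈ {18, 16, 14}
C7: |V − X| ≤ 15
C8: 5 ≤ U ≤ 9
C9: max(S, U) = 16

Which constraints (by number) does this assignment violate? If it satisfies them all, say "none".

Violated: 3.

C1: Y = 16 is in {14, 19, 16, 13}  yes
C2: Y + V = 22; 22 mod 4 = 2  yes
C3: S − X = 16 − 18 = -2, not 1  no
C4: X + U = 25; 25 mod 5 = 0  yes
C5: V + U = 6 + 7 = 13  yes
C6: X = 18 is in {18, 16, 14}  yes
C7: |6 − 18| = 12; 12 ≤ 15  yes
C8: U = 7 lies in [5, 9]  yes
C9: max(16, 7) = 16  yes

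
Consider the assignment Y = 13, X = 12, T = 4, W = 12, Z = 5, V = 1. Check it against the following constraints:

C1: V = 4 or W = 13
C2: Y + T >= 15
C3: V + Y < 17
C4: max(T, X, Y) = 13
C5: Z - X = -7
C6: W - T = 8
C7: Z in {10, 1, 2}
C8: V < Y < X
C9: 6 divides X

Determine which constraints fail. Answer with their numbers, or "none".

No — constraints 1, 7, and 8 are not satisfied.

C1: V = 1 ≠ 4 and W = 12 ≠ 13; both disjuncts false — does not hold.
C2: Y + T = 13 + 4 = 17; 17 ≥ 15 — holds.
C3: V + Y = 1 + 13 = 14; 14 < 17 — holds.
C4: max(4, 12, 13) = 13 — holds.
C5: Z - X = 5 - 12 = -7 — holds.
C6: W - T = 12 - 4 = 8 — holds.
C7: Z = 5 is not in {10, 1, 2} — does not hold.
C8: values 1, 13, 12; Y = 13 is not < X = 12 — does not hold.
C9: 12 / 6 = 2, so 6 divides 12 — holds.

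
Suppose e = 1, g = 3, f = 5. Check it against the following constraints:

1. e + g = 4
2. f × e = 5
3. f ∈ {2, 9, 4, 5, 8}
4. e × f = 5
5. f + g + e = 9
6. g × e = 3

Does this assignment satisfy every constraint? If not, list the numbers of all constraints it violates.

1. e + g = 1 + 3 = 4  holds
2. f × e = 5 × 1 = 5  holds
3. f = 5 is in {2, 9, 4, 5, 8}  holds
4. e × f = 1 × 5 = 5  holds
5. f + g + e = 5 + 3 + 1 = 9  holds
6. g × e = 3 × 1 = 3  holds

None — every constraint holds.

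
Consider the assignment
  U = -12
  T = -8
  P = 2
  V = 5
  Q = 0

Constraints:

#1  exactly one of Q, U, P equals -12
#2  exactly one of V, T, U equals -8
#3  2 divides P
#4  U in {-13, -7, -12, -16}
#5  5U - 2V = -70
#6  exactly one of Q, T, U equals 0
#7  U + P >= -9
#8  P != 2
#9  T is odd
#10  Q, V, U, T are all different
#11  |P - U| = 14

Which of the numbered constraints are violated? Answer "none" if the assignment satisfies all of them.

Constraints 7, 8, and 9 do not hold.

#1 Q=0, U=-12, P=2; 1 of them equals -12 — holds.
#2 V=5, T=-8, U=-12; 1 of them equals -8 — holds.
#3 2 / 2 = 1, so 2 divides 2 — holds.
#4 U = -12 is in {-13, -7, -12, -16} — holds.
#5 5U - 2V = 5(-12) - 2(5) = -70 — holds.
#6 Q=0, T=-8, U=-12; 1 of them equals 0 — holds.
#7 U + P = -12 + 2 = -10; -10 < -9, bound -9 not met — does not hold.
#8 P = 2, but 2 is required to differ — does not hold.
#9 T = -8 is even — does not hold.
#10 values 0, 5, -12, -8 are pairwise distinct — holds.
#11 |2 - (-12)| = 14 — holds.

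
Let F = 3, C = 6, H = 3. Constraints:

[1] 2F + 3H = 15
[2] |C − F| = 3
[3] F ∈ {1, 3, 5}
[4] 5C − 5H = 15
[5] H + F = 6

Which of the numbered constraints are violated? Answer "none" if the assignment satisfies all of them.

[1] 2F + 3H = 2(3) + 3(3) = 15 — holds.
[2] |6 − 3| = 3 — holds.
[3] F = 3 is in {1, 3, 5} — holds.
[4] 5C − 5H = 5(6) − 5(3) = 15 — holds.
[5] H + F = 3 + 3 = 6 — holds.

No violations.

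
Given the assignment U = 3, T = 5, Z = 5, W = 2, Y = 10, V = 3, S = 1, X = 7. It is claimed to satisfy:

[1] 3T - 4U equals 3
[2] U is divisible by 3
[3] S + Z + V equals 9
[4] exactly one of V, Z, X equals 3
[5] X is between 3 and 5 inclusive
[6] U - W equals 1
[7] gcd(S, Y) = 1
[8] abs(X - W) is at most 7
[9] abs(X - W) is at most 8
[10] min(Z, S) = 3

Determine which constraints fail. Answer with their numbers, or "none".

Violated: 5 and 10.

[1] 3T - 4U = 3(5) - 4(3) = 3 — holds.
[2] 3 / 3 = 1, so 3 divides 3 — holds.
[3] S + Z + V = 1 + 5 + 3 = 9 — holds.
[4] V=3, Z=5, X=7; 1 of them equals 3 — holds.
[5] X = 7 is outside [3, 5] — does not hold.
[6] U - W = 3 - 2 = 1 — holds.
[7] gcd(1, 10) = 1 — holds.
[8] abs(7 - 2) = 5; 5 ≤ 7 — holds.
[9] abs(7 - 2) = 5; 5 ≤ 8 — holds.
[10] min(5, 1) = 1, not 3 — does not hold.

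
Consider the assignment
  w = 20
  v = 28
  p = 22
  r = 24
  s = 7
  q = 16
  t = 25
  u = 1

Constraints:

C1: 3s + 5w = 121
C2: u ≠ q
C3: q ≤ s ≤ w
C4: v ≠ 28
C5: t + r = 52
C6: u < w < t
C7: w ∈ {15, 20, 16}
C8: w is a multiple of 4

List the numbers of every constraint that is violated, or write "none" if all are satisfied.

The assignment fails constraints 3, 4, and 5.

C1: 3s + 5w = 3(7) + 5(20) = 121  holds
C2: u = 1, q = 16; distinct  holds
C3: values 16, 7, 20; q = 16 is not ≤ s = 7  fails
C4: v = 28, but 28 is required to differ  fails
C5: t + r = 25 + 24 = 49, not 52  fails
C6: values 1 < 20 < 25  holds
C7: w = 20 is in {15, 20, 16}  holds
C8: 20 / 4 = 5, so 4 divides 20  holds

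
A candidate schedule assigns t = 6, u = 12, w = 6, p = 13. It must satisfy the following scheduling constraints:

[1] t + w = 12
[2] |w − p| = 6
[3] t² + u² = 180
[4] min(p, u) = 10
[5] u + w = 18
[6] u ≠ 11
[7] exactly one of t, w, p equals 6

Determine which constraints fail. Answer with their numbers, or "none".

Violated: 2, 4, and 7.

[1] t + w = 6 + 6 = 12 — satisfied.
[2] |6 − 13| = 7, not 6 — violated.
[3] t² + u² = 6² + 12² = 36 + 144 = 180 — satisfied.
[4] min(13, 12) = 12, not 10 — violated.
[5] u + w = 12 + 6 = 18 — satisfied.
[6] u = 12, and 12 ≠ 11 — satisfied.
[7] t=6, w=6, p=13; 2 of them equal 6, not exactly one — violated.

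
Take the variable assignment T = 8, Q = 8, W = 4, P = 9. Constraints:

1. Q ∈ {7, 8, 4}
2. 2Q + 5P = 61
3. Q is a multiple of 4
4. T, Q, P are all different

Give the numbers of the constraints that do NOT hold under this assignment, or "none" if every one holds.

1. Q = 8 is in {7, 8, 4} — holds.
2. 2Q + 5P = 2(8) + 5(9) = 61 — holds.
3. 8 / 4 = 2, so 4 divides 8 — holds.
4. T = Q = 8, not all different — does not hold.

Constraint 4 is violated.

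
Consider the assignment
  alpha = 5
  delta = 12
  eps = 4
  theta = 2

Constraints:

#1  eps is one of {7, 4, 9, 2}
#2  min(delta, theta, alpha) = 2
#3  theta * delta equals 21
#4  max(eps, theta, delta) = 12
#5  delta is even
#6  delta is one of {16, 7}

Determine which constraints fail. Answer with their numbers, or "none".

The assignment fails constraints 3 and 6.

#1 eps = 4 is in {7, 4, 9, 2}  OK
#2 min(12, 2, 5) = 2  OK
#3 theta * delta = 2 * 12 = 24, not 21  FAIL
#4 max(4, 2, 12) = 12  OK
#5 delta = 12 is even  OK
#6 delta = 12 is not in {16, 7}  FAIL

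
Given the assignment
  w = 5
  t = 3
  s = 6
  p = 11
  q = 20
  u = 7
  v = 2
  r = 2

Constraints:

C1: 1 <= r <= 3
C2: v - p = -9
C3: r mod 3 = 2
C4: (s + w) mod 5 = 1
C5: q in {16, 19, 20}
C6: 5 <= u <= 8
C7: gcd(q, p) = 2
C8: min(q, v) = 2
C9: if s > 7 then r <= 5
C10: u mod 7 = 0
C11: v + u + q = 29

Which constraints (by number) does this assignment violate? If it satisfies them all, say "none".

C1: r = 2 lies in [1, 3] — OK.
C2: v - p = 2 - 11 = -9 — OK.
C3: 2 mod 3 = 2 — OK.
C4: s + w = 11; 11 mod 5 = 1 — OK.
C5: q = 20 is in {16, 19, 20} — OK.
C6: u = 7 lies in [5, 8] — OK.
C7: gcd(20, 11) = 1, not 2 — violated.
C8: min(20, 2) = 2 — OK.
C9: s = 6, not > 7; antecedent false, conditional vacuously true — OK.
C10: 7 mod 7 = 0 — OK.
C11: v + u + q = 2 + 7 + 20 = 29 — OK.

The assignment fails constraint 7.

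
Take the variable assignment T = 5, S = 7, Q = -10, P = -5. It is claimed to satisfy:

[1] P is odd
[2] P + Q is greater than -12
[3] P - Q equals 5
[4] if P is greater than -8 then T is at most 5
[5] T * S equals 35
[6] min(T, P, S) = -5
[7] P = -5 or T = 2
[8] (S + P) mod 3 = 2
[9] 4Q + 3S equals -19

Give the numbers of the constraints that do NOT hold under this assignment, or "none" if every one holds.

[1] P = -5 is odd  true
[2] P + Q = -5 + (-10) = -15; -15 ≤ -12, bound -12 not met  false
[3] P - Q = -5 - (-10) = 5  true
[4] P = -5 > -8, so we need T ≤ 5; T = 5 ≤ 5  true
[5] T * S = 5 * 7 = 35  true
[6] min(5, -5, 7) = -5  true
[7] P = -5 = -5 (first disjunct)  true
[8] S + P = 2; 2 mod 3 = 2  true
[9] 4Q + 3S = 4(-10) + 3(7) = -19  true

Constraint 2 does not hold.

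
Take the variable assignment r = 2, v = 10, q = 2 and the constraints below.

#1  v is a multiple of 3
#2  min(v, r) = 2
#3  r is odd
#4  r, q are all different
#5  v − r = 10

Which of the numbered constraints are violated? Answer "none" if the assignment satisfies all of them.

#1 10 = 3×3 + 1, so 3 does not divide 10 — violated.
#2 min(10, 2) = 2 — OK.
#3 r = 2 is even — violated.
#4 r = q = 2, not all different — violated.
#5 v − r = 10 − 2 = 8, not 10 — violated.

No — constraints 1, 3, 4, and 5 are not satisfied.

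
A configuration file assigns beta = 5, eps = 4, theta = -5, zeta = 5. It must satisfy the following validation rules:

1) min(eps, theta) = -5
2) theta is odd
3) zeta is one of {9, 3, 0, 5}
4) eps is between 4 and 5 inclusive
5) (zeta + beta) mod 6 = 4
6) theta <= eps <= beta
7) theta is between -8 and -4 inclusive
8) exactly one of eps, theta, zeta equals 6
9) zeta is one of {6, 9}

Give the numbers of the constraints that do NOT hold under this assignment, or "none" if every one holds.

1) min(4, -5) = -5  true
2) theta = -5 is odd  true
3) zeta = 5 is in {9, 3, 0, 5}  true
4) eps = 4 lies in [4, 5]  true
5) zeta + beta = 10; 10 mod 6 = 4  true
6) values -5 <= 4 <= 5  true
7) theta = -5 lies in [-8, -4]  true
8) eps=4, theta=-5, zeta=5; 0 of them equal 6, not exactly one  false
9) zeta = 5 is not in {6, 9}  false

The assignment fails constraints 8 and 9.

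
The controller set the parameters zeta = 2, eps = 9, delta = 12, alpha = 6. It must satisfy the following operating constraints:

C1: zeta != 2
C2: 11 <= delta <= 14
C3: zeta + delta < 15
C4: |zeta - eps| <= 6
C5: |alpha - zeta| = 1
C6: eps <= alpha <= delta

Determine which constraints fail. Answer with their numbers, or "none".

C1: zeta = 2, but 2 is required to differ — violated.
C2: delta = 12 lies in [11, 14] — OK.
C3: zeta + delta = 2 + 12 = 14; 14 < 15 — OK.
C4: |2 - 9| = 7; 7 > 6, exceeds bound 6 — violated.
C5: |6 - 2| = 4, not 1 — violated.
C6: values 9, 6, 12; eps = 9 is not <= alpha = 6 — violated.

The assignment fails constraints 1, 4, 5, 6.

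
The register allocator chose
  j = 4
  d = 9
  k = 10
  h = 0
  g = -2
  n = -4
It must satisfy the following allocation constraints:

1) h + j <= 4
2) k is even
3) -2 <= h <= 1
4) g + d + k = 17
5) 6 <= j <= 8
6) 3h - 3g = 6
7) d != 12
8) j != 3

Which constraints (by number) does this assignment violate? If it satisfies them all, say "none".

1) h + j = 0 + 4 = 4; 4 ≤ 4  OK
2) k = 10 is even  OK
3) h = 0 lies in [-2, 1]  OK
4) g + d + k = -2 + 9 + 10 = 17  OK
5) j = 4 is outside [6, 8]  FAIL
6) 3h - 3g = 3(0) - 3(-2) = 6  OK
7) d = 9, and 9 ≠ 12  OK
8) j = 4, and 4 ≠ 3  OK

No — constraint 5 is not satisfied.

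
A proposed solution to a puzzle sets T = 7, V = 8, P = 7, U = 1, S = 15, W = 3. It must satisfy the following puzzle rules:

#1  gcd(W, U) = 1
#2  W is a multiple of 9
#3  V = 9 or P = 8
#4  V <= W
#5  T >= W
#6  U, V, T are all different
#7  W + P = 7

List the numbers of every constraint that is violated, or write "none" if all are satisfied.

#1 gcd(3, 1) = 1 — holds.
#2 3 = 9*0 + 3, so 9 does not divide 3 — does not hold.
#3 V = 8 ≠ 9 and P = 7 ≠ 8; both disjuncts false — does not hold.
#4 V = 8, W = 3; 8 > 3 (want ≤) — does not hold.
#5 T = 7, W = 3; 7 ≥ 3 — holds.
#6 values 1, 8, 7 are pairwise distinct — holds.
#7 W + P = 3 + 7 = 10, not 7 — does not hold.

The assignment fails constraints 2, 3, 4, and 7.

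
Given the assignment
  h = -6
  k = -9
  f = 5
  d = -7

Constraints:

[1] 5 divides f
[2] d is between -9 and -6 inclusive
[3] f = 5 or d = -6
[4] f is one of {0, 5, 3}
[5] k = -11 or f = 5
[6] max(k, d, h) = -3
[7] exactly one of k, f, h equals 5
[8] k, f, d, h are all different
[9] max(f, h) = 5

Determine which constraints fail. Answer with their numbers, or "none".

[1] 5 / 5 = 1, so 5 divides 5  ✔
[2] d = -7 lies in [-9, -6]  ✔
[3] f = 5 = 5 (first disjunct)  ✔
[4] f = 5 is in {0, 5, 3}  ✔
[5] k = -9 ≠ -11, but f = 5 = 5 (second disjunct)  ✔
[6] max(-9, -7, -6) = -6, not -3  ✘
[7] k=-9, f=5, h=-6; 1 of them equals 5  ✔
[8] values -9, 5, -7, -6 are pairwise distinct  ✔
[9] max(5, -6) = 5  ✔

Constraint 6 is violated.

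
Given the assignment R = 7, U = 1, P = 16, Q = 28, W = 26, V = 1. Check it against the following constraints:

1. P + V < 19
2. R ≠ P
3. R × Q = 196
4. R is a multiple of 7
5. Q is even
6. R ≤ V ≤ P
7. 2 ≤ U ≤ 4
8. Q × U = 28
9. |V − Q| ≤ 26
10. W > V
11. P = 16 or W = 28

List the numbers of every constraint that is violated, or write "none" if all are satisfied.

The assignment fails constraints 6, 7, 9.

1. P + V = 16 + 1 = 17; 17 < 19  ✓
2. R = 7, P = 16; distinct  ✓
3. R × Q = 7 × 28 = 196  ✓
4. 7 / 7 = 1, so 7 divides 7  ✓
5. Q = 28 is even  ✓
6. values 7, 1, 16; R = 7 is not ≤ V = 1  ✗
7. U = 1 is outside [2, 4]  ✗
8. Q × U = 28 × 1 = 28  ✓
9. |1 − 28| = 27; 27 > 26, exceeds bound 26  ✗
10. W = 26, V = 1; 26 > 1  ✓
11. P = 16 = 16 (first disjunct)  ✓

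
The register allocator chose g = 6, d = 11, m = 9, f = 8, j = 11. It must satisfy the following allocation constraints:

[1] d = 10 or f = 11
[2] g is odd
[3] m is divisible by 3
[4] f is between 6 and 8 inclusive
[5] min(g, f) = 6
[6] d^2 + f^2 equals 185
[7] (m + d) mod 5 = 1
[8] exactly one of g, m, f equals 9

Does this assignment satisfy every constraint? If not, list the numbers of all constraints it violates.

The assignment fails constraints 1, 2, and 7.

[1] d = 11 ≠ 10 and f = 8 ≠ 11; both disjuncts false — fails.
[2] g = 6 is even — fails.
[3] 9 / 3 = 3, so 3 divides 9 — holds.
[4] f = 8 lies in [6, 8] — holds.
[5] min(6, 8) = 6 — holds.
[6] d^2 + f^2 = 11^2 + 8^2 = 121 + 64 = 185 — holds.
[7] m + d = 20; 20 mod 5 = 0, not 1 — fails.
[8] g=6, m=9, f=8; 1 of them equals 9 — holds.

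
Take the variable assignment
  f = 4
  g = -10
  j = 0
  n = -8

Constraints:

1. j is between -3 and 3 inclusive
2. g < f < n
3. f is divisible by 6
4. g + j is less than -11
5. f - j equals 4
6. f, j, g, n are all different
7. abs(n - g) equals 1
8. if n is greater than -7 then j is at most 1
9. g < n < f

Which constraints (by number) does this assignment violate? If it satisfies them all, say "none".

Violated: 2, 3, 4, and 7.

1. j = 0 lies in [-3, 3] — holds.
2. values -10, 4, -8; f = 4 is not < n = -8 — fails.
3. 4 = 6*0 + 4, so 6 does not divide 4 — fails.
4. g + j = -10 + 0 = -10; -10 ≥ -11, bound -11 not met — fails.
5. f - j = 4 - 0 = 4 — holds.
6. values 4, 0, -10, -8 are pairwise distinct — holds.
7. abs(-8 - (-10)) = 2, not 1 — fails.
8. n = -8, not > -7; antecedent false, conditional vacuously true — holds.
9. values -10 < -8 < 4 — holds.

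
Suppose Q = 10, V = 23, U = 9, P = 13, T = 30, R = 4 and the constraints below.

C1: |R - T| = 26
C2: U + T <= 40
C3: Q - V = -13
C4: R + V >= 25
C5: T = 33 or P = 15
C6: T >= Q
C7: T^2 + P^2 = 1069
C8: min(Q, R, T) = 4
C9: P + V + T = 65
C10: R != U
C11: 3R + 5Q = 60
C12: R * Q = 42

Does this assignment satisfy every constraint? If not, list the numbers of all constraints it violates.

Violated: 5, 9, 11, 12.

C1: |4 - 30| = 26  ✔
C2: U + T = 9 + 30 = 39; 39 ≤ 40  ✔
C3: Q - V = 10 - 23 = -13  ✔
C4: R + V = 4 + 23 = 27; 27 ≥ 25  ✔
C5: T = 30 ≠ 33 and P = 13 ≠ 15; both disjuncts false  ✘
C6: T = 30, Q = 10; 30 ≥ 10  ✔
C7: T^2 + P^2 = 30^2 + 13^2 = 900 + 169 = 1069  ✔
C8: min(10, 4, 30) = 4  ✔
C9: P + V + T = 13 + 23 + 30 = 66, not 65  ✘
C10: R = 4, U = 9; distinct  ✔
C11: 3R + 5Q = 3(4) + 5(10) = 62, not 60  ✘
C12: R * Q = 4 * 10 = 40, not 42  ✘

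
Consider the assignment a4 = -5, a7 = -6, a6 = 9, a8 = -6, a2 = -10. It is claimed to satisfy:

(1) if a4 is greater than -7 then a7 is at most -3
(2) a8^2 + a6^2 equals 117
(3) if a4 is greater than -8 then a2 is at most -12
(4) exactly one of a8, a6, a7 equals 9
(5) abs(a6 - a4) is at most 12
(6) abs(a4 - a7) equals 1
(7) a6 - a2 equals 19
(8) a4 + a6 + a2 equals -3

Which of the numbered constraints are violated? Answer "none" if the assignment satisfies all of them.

Violated: 3, 5, and 8.

(1) a4 = -5 > -7, so we need a7 ≤ -3; a7 = -6 ≤ -3  ✓
(2) a8^2 + a6^2 = (-6)^2 + 9^2 = 36 + 81 = 117  ✓
(3) a4 = -5 > -8, so we need a2 ≤ -12; but a2 = -10 > -12  ✗
(4) a8=-6, a6=9, a7=-6; 1 of them equals 9  ✓
(5) abs(9 - (-5)) = 14; 14 > 12, exceeds bound 12  ✗
(6) abs(-5 - (-6)) = 1  ✓
(7) a6 - a2 = 9 - (-10) = 19  ✓
(8) a4 + a6 + a2 = -5 + 9 + (-10) = -6, not -3  ✗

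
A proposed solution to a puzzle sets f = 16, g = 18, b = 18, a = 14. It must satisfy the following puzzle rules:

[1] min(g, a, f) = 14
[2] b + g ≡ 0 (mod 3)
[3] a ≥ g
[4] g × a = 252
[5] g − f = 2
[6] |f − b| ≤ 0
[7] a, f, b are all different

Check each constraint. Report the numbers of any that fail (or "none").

The assignment fails constraints 3 and 6.

[1] min(18, 14, 16) = 14  OK
[2] b + g = 36; 36 mod 3 = 0  OK
[3] a = 14, g = 18; 14 < 18 (want ≥)  FAIL
[4] g × a = 18 × 14 = 252  OK
[5] g − f = 18 − 16 = 2  OK
[6] |16 − 18| = 2; 2 > 0, exceeds bound 0  FAIL
[7] values 14, 16, 18 are pairwise distinct  OK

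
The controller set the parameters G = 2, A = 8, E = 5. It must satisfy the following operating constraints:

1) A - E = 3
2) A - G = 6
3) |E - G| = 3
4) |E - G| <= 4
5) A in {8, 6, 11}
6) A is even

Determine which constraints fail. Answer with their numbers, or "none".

No violations.

1) A - E = 8 - 5 = 3  yes
2) A - G = 8 - 2 = 6  yes
3) |5 - 2| = 3  yes
4) |5 - 2| = 3; 3 ≤ 4  yes
5) A = 8 is in {8, 6, 11}  yes
6) A = 8 is even  yes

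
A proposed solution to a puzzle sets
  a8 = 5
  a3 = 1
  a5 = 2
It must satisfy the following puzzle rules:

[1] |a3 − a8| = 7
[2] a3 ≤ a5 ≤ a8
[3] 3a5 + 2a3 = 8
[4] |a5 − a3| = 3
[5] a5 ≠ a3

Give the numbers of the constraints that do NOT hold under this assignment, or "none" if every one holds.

[1] |1 − 5| = 4, not 7  false
[2] values 1 ≤ 2 ≤ 5  true
[3] 3a5 + 2a3 = 3(2) + 2(1) = 8  true
[4] |2 − 1| = 1, not 3  false
[5] a5 = 2, a3 = 1; distinct  true

Constraints 1, 4 are violated.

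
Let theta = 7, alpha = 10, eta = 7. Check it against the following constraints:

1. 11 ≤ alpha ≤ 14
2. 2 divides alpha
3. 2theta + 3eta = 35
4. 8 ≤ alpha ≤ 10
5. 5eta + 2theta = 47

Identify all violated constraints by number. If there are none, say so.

1. alpha = 10 is outside [11, 14]  FAIL
2. 10 / 2 = 5, so 2 divides 10  OK
3. 2theta + 3eta = 2(7) + 3(7) = 35  OK
4. alpha = 10 lies in [8, 10]  OK
5. 5eta + 2theta = 5(7) + 2(7) = 49, not 47  FAIL

Constraints 1, 5 are violated.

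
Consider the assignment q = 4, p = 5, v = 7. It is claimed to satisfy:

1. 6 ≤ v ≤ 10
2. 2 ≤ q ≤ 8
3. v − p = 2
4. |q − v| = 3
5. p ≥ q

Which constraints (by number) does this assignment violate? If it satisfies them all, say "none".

All constraints are satisfied.

1. v = 7 lies in [6, 10] — OK.
2. q = 4 lies in [2, 8] — OK.
3. v − p = 7 − 5 = 2 — OK.
4. |4 − 7| = 3 — OK.
5. p = 5, q = 4; 5 ≥ 4 — OK.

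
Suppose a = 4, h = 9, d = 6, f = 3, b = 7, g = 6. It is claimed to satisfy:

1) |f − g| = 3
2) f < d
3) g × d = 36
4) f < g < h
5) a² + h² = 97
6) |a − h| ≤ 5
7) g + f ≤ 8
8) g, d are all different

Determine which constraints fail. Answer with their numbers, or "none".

1) |3 − 6| = 3 — OK.
2) f = 3, d = 6; 3 < 6 — OK.
3) g × d = 6 × 6 = 36 — OK.
4) values 3 < 6 < 9 — OK.
5) a² + h² = 4² + 9² = 16 + 81 = 97 — OK.
6) |4 − 9| = 5; 5 ≤ 5 — OK.
7) g + f = 6 + 3 = 9; 9 > 8, bound 8 not met — violated.
8) g = d = 6, not all different — violated.

Constraints 7 and 8 are violated.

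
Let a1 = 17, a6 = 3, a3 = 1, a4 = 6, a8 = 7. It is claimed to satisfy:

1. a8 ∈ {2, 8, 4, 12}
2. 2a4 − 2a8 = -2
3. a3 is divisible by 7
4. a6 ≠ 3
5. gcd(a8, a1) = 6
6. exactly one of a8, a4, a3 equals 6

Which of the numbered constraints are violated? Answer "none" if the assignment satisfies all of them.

The assignment fails constraints 1, 3, 4, and 5.

1. a8 = 7 is not in {2, 8, 4, 12} — violated.
2. 2a4 − 2a8 = 2(6) − 2(7) = -2 — OK.
3. 1 = 7×0 + 1, so 7 does not divide 1 — violated.
4. a6 = 3, but 3 is required to differ — violated.
5. gcd(7, 17) = 1, not 6 — violated.
6. a8=7, a4=6, a3=1; 1 of them equals 6 — OK.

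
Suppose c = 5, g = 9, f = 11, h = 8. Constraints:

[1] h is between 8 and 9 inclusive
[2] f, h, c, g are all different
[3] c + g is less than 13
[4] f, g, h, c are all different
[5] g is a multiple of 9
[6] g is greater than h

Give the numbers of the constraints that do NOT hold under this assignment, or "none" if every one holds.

The assignment fails constraint 3.

[1] h = 8 lies in [8, 9] — holds.
[2] values 11, 8, 5, 9 are pairwise distinct — holds.
[3] c + g = 5 + 9 = 14; 14 ≥ 13, bound 13 not met — fails.
[4] values 11, 9, 8, 5 are pairwise distinct — holds.
[5] 9 / 9 = 1, so 9 divides 9 — holds.
[6] g = 9, h = 8; 9 > 8 — holds.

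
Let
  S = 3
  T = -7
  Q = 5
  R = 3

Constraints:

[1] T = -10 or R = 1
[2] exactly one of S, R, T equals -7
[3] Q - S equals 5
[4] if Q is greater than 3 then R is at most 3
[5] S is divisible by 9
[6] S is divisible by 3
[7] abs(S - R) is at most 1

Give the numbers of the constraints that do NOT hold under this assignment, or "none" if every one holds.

Constraints 1, 3, and 5 are violated.

[1] T = -7 ≠ -10 and R = 3 ≠ 1; both disjuncts false — violated.
[2] S=3, R=3, T=-7; 1 of them equals -7 — OK.
[3] Q - S = 5 - 3 = 2, not 5 — violated.
[4] Q = 5 > 3, so we need R ≤ 3; R = 3 ≤ 3 — OK.
[5] 3 = 9*0 + 3, so 9 does not divide 3 — violated.
[6] 3 / 3 = 1, so 3 divides 3 — OK.
[7] abs(3 - 3) = 0; 0 ≤ 1 — OK.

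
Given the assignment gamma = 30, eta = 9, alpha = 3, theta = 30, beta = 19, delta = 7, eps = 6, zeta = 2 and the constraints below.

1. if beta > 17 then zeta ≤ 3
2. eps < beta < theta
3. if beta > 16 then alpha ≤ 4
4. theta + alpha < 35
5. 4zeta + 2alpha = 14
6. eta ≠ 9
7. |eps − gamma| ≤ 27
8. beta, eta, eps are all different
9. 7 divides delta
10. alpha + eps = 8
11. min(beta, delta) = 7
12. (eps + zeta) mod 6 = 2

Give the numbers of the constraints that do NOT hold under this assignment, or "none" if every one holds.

1. beta = 19 > 17, so we need zeta ≤ 3; zeta = 2 ≤ 3 — OK.
2. values 6 < 19 < 30 — OK.
3. beta = 19 > 16, so we need alpha ≤ 4; alpha = 3 ≤ 4 — OK.
4. theta + alpha = 30 + 3 = 33; 33 < 35 — OK.
5. 4zeta + 2alpha = 4(2) + 2(3) = 14 — OK.
6. eta = 9, but 9 is required to differ — violated.
7. |6 − 30| = 24; 24 ≤ 27 — OK.
8. values 19, 9, 6 are pairwise distinct — OK.
9. 7 / 7 = 1, so 7 divides 7 — OK.
10. alpha + eps = 3 + 6 = 9, not 8 — violated.
11. min(19, 7) = 7 — OK.
12. eps + zeta = 8; 8 mod 6 = 2 — OK.

Constraints 6 and 10 do not hold.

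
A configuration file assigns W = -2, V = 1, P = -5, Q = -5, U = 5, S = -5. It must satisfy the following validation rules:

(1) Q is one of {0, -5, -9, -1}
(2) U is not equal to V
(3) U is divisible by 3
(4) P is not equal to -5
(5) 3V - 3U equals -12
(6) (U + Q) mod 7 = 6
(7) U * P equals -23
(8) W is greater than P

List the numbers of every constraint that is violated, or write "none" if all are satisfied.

Constraints 3, 4, 6, and 7 do not hold.

(1) Q = -5 is in {0, -5, -9, -1}  ✔
(2) U = 5, V = 1; distinct  ✔
(3) 5 = 3*1 + 2, so 3 does not divide 5  ✘
(4) P = -5, but -5 is required to differ  ✘
(5) 3V - 3U = 3(1) - 3(5) = -12  ✔
(6) U + Q = 0; 0 mod 7 = 0, not 6  ✘
(7) U * P = 5 * (-5) = -25, not -23  ✘
(8) W = -2, P = -5; -2 > -5  ✔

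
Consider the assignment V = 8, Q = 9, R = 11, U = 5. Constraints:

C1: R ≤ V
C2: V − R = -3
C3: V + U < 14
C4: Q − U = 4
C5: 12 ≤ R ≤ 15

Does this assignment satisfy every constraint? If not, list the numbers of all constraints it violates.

No — constraints 1 and 5 are not satisfied.

C1: R = 11, V = 8; 11 > 8 (want ≤) — does not hold.
C2: V − R = 8 − 11 = -3 — holds.
C3: V + U = 8 + 5 = 13; 13 < 14 — holds.
C4: Q − U = 9 − 5 = 4 — holds.
C5: R = 11 is outside [12, 15] — does not hold.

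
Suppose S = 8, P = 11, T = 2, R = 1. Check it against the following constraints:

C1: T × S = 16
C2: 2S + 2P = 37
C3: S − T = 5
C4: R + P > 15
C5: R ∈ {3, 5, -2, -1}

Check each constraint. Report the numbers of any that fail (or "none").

Constraints 2, 3, 4, and 5 do not hold.

C1: T × S = 2 × 8 = 16  holds
C2: 2S + 2P = 2(8) + 2(11) = 38, not 37  fails
C3: S − T = 8 − 2 = 6, not 5  fails
C4: R + P = 1 + 11 = 12; 12 ≤ 15, bound 15 not met  fails
C5: R = 1 is not in {3, 5, -2, -1}  fails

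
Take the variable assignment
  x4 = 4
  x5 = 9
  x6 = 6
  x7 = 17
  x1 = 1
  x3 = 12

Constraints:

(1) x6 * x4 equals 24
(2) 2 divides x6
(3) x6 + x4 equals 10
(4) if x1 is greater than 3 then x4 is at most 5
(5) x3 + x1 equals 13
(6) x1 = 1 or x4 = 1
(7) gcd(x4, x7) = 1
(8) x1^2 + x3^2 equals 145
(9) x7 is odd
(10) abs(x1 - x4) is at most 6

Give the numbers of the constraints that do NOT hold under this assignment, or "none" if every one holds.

(1) x6 * x4 = 6 * 4 = 24  OK
(2) 6 / 2 = 3, so 2 divides 6  OK
(3) x6 + x4 = 6 + 4 = 10  OK
(4) x1 = 1, not > 3; antecedent false, conditional vacuously true  OK
(5) x3 + x1 = 12 + 1 = 13  OK
(6) x1 = 1 = 1 (first disjunct)  OK
(7) gcd(4, 17) = 1  OK
(8) x1^2 + x3^2 = 1^2 + 12^2 = 1 + 144 = 145  OK
(9) x7 = 17 is odd  OK
(10) abs(1 - 4) = 3; 3 ≤ 6  OK

Yes — all constraints hold.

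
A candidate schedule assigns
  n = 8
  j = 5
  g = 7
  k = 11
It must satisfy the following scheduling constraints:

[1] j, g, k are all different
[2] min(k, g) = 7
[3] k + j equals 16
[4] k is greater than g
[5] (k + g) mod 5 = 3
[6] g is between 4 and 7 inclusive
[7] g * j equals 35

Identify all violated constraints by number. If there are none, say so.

Yes — all constraints hold.

[1] values 5, 7, 11 are pairwise distinct — OK.
[2] min(11, 7) = 7 — OK.
[3] k + j = 11 + 5 = 16 — OK.
[4] k = 11, g = 7; 11 > 7 — OK.
[5] k + g = 18; 18 mod 5 = 3 — OK.
[6] g = 7 lies in [4, 7] — OK.
[7] g * j = 7 * 5 = 35 — OK.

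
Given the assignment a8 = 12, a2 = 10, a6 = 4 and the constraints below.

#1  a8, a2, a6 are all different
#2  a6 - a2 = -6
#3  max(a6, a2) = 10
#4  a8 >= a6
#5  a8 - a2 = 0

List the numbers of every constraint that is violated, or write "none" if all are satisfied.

Constraint 5 is violated.

#1 values 12, 10, 4 are pairwise distinct  OK
#2 a6 - a2 = 4 - 10 = -6  OK
#3 max(4, 10) = 10  OK
#4 a8 = 12, a6 = 4; 12 ≥ 4  OK
#5 a8 - a2 = 12 - 10 = 2, not 0  FAIL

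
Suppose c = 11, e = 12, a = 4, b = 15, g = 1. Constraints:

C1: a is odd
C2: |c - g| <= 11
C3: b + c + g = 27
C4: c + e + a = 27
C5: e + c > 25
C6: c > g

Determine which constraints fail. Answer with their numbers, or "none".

Constraints 1 and 5 do not hold.

C1: a = 4 is even  fails
C2: |11 - 1| = 10; 10 ≤ 11  holds
C3: b + c + g = 15 + 11 + 1 = 27  holds
C4: c + e + a = 11 + 12 + 4 = 27  holds
C5: e + c = 12 + 11 = 23; 23 ≤ 25, bound 25 not met  fails
C6: c = 11, g = 1; 11 > 1  holds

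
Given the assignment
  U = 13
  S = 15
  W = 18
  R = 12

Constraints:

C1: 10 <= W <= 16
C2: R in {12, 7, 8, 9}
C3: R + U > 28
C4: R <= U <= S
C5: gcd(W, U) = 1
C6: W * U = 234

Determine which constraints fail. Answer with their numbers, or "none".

C1: W = 18 is outside [10, 16] — fails.
C2: R = 12 is in {12, 7, 8, 9} — holds.
C3: R + U = 12 + 13 = 25; 25 ≤ 28, bound 28 not met — fails.
C4: values 12 <= 13 <= 15 — holds.
C5: gcd(18, 13) = 1 — holds.
C6: W * U = 18 * 13 = 234 — holds.

Constraints 1 and 3 do not hold.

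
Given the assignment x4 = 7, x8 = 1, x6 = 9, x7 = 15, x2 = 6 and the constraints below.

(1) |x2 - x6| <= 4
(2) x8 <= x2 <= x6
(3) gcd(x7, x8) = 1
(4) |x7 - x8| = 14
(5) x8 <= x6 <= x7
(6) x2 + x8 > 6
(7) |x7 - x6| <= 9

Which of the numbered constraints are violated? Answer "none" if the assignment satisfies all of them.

(1) |6 - 9| = 3; 3 ≤ 4 — satisfied.
(2) values 1 <= 6 <= 9 — satisfied.
(3) gcd(15, 1) = 1 — satisfied.
(4) |15 - 1| = 14 — satisfied.
(5) values 1 <= 9 <= 15 — satisfied.
(6) x2 + x8 = 6 + 1 = 7; 7 > 6 — satisfied.
(7) |15 - 9| = 6; 6 ≤ 9 — satisfied.

The assignment satisfies every constraint.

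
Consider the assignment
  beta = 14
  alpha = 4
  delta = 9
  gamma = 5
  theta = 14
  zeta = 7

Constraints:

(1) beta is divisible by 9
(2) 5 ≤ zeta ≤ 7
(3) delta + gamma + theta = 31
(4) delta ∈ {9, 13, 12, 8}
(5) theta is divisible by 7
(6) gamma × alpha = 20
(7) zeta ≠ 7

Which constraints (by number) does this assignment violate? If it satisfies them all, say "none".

The assignment fails constraints 1, 3, 7.

(1) 14 = 9×1 + 5, so 9 does not divide 14  fails
(2) zeta = 7 lies in [5, 7]  holds
(3) delta + gamma + theta = 9 + 5 + 14 = 28, not 31  fails
(4) delta = 9 is in {9, 13, 12, 8}  holds
(5) 14 / 7 = 2, so 7 divides 14  holds
(6) gamma × alpha = 5 × 4 = 20  holds
(7) zeta = 7, but 7 is required to differ  fails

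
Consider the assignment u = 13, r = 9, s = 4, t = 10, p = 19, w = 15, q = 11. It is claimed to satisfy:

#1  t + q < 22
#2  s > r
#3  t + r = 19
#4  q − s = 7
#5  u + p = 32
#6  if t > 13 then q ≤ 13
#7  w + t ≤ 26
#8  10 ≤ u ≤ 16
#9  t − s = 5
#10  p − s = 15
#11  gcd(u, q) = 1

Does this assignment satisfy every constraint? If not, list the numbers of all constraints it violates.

Constraints 2 and 9 do not hold.

#1 t + q = 10 + 11 = 21; 21 < 22  ✓
#2 s = 4, r = 9; 4 ≤ 9 (want >)  ✗
#3 t + r = 10 + 9 = 19  ✓
#4 q − s = 11 − 4 = 7  ✓
#5 u + p = 13 + 19 = 32  ✓
#6 t = 10, not > 13; antecedent false, conditional vacuously true  ✓
#7 w + t = 15 + 10 = 25; 25 ≤ 26  ✓
#8 u = 13 lies in [10, 16]  ✓
#9 t − s = 10 − 4 = 6, not 5  ✗
#10 p − s = 19 − 4 = 15  ✓
#11 gcd(13, 11) = 1  ✓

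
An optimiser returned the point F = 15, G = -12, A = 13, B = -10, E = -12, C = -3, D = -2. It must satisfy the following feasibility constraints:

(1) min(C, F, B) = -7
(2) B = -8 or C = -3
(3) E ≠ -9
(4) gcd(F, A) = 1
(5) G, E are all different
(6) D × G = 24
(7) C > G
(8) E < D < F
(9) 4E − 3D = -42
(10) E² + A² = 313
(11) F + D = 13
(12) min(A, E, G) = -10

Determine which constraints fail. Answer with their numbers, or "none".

(1) min(-3, 15, -10) = -10, not -7  false
(2) B = -10 ≠ -8, but C = -3 = -3 (second disjunct)  true
(3) E = -12, and -12 ≠ -9  true
(4) gcd(15, 13) = 1  true
(5) G = E = -12, not all different  false
(6) D × G = -2 × (-12) = 24  true
(7) C = -3, G = -12; -3 > -12  true
(8) values -12 < -2 < 15  true
(9) 4E − 3D = 4(-12) − 3(-2) = -42  true
(10) E² + A² = (-12)² + 13² = 144 + 169 = 313  true
(11) F + D = 15 + (-2) = 13  true
(12) min(13, -12, -12) = -12, not -10  false

Constraints 1, 5, 12 are violated.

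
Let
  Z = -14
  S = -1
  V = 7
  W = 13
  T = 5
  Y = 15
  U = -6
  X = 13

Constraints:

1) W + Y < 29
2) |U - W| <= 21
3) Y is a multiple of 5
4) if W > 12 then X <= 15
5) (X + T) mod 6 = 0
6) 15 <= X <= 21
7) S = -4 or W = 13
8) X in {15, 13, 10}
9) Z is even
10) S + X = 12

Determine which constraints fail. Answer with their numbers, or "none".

The assignment fails constraint 6.

1) W + Y = 13 + 15 = 28; 28 < 29  holds
2) |-6 - 13| = 19; 19 ≤ 21  holds
3) 15 / 5 = 3, so 5 divides 15  holds
4) W = 13 > 12, so we need X ≤ 15; X = 13 ≤ 15  holds
5) X + T = 18; 18 mod 6 = 0  holds
6) X = 13 is outside [15, 21]  fails
7) S = -1 ≠ -4, but W = 13 = 13 (second disjunct)  holds
8) X = 13 is in {15, 13, 10}  holds
9) Z = -14 is even  holds
10) S + X = -1 + 13 = 12  holds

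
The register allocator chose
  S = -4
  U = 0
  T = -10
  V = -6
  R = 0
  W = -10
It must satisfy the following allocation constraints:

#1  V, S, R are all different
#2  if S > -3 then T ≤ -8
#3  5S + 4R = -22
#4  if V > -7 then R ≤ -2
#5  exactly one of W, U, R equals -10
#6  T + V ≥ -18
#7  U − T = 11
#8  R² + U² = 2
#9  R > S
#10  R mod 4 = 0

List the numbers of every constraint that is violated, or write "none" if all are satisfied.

Constraints 3, 4, 7, and 8 do not hold.

#1 values -6, -4, 0 are pairwise distinct — holds.
#2 S = -4, not > -3; antecedent false, conditional vacuously true — holds.
#3 5S + 4R = 5(-4) + 4(0) = -20, not -22 — fails.
#4 V = -6 > -7, so we need R ≤ -2; but R = 0 > -2 — fails.
#5 W=-10, U=0, R=0; 1 of them equals -10 — holds.
#6 T + V = -10 + (-6) = -16; -16 ≥ -18 — holds.
#7 U − T = 0 − (-10) = 10, not 11 — fails.
#8 R² + U² = 0² + 0² = 0 + 0 = 0, not 2 — fails.
#9 R = 0, S = -4; 0 > -4 — holds.
#10 0 mod 4 = 0 — holds.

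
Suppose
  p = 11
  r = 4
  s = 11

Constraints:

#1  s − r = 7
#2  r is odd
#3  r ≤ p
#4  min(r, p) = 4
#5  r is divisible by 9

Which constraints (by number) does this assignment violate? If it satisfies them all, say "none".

Constraints 2 and 5 do not hold.

#1 s − r = 11 − 4 = 7  OK
#2 r = 4 is even  FAIL
#3 r = 4, p = 11; 4 ≤ 11  OK
#4 min(4, 11) = 4  OK
#5 4 = 9×0 + 4, so 9 does not divide 4  FAIL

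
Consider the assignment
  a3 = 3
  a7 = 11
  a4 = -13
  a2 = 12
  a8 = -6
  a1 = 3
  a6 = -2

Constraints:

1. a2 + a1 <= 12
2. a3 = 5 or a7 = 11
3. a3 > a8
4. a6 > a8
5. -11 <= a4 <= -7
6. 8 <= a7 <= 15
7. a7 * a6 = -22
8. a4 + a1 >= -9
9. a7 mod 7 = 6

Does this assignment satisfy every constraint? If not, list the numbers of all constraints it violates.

1. a2 + a1 = 12 + 3 = 15; 15 > 12, bound 12 not met  no
2. a3 = 3 ≠ 5, but a7 = 11 = 11 (second disjunct)  yes
3. a3 = 3, a8 = -6; 3 > -6  yes
4. a6 = -2, a8 = -6; -2 > -6  yes
5. a4 = -13 is outside [-11, -7]  no
6. a7 = 11 lies in [8, 15]  yes
7. a7 * a6 = 11 * (-2) = -22  yes
8. a4 + a1 = -13 + 3 = -10; -10 < -9, bound -9 not met  no
9. 11 mod 7 = 4, not 6  no

Constraints 1, 5, 8, and 9 do not hold.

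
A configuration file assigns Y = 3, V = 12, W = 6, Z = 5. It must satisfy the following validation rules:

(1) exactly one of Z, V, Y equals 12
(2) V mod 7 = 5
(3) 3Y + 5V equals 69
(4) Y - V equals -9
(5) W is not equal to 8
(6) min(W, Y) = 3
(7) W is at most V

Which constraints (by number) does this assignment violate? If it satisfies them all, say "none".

(1) Z=5, V=12, Y=3; 1 of them equals 12 — holds.
(2) 12 mod 7 = 5 — holds.
(3) 3Y + 5V = 3(3) + 5(12) = 69 — holds.
(4) Y - V = 3 - 12 = -9 — holds.
(5) W = 6, and 6 ≠ 8 — holds.
(6) min(6, 3) = 3 — holds.
(7) W = 6, V = 12; 6 ≤ 12 — holds.

All constraints are satisfied.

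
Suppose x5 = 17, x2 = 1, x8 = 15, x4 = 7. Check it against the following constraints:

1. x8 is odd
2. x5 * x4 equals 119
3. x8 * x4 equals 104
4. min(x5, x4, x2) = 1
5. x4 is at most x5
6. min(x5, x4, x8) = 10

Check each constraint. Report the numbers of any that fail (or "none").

Constraints 3, 6 do not hold.

1. x8 = 15 is odd — holds.
2. x5 * x4 = 17 * 7 = 119 — holds.
3. x8 * x4 = 15 * 7 = 105, not 104 — fails.
4. min(17, 7, 1) = 1 — holds.
5. x4 = 7, x5 = 17; 7 ≤ 17 — holds.
6. min(17, 7, 15) = 7, not 10 — fails.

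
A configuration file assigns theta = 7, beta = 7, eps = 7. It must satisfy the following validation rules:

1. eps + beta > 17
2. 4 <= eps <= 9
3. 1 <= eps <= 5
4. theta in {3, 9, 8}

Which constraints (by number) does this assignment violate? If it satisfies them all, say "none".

1. eps + beta = 7 + 7 = 14; 14 ≤ 17, bound 17 not met — fails.
2. eps = 7 lies in [4, 9] — holds.
3. eps = 7 is outside [1, 5] — fails.
4. theta = 7 is not in {3, 9, 8} — fails.

The assignment fails constraints 1, 3, 4.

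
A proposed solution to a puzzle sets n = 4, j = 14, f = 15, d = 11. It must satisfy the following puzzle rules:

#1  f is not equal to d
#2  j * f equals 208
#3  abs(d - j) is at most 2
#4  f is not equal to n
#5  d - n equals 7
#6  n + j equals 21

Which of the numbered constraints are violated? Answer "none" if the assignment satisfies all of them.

#1 f = 15, d = 11; distinct  ✓
#2 j * f = 14 * 15 = 210, not 208  ✗
#3 abs(11 - 14) = 3; 3 > 2, exceeds bound 2  ✗
#4 f = 15, n = 4; distinct  ✓
#5 d - n = 11 - 4 = 7  ✓
#6 n + j = 4 + 14 = 18, not 21  ✗

Constraints 2, 3, and 6 do not hold.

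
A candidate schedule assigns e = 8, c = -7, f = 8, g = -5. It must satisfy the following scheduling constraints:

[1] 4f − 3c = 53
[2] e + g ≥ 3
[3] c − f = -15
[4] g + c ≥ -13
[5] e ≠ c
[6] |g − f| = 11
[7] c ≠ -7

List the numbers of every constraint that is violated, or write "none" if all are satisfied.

No — constraints 6 and 7 are not satisfied.

[1] 4f − 3c = 4(8) − 3(-7) = 53  true
[2] e + g = 8 + (-5) = 3; 3 ≥ 3  true
[3] c − f = -7 − 8 = -15  true
[4] g + c = -5 + (-7) = -12; -12 ≥ -13  true
[5] e = 8, c = -7; distinct  true
[6] |-5 − 8| = 13, not 11  false
[7] c = -7, but -7 is required to differ  false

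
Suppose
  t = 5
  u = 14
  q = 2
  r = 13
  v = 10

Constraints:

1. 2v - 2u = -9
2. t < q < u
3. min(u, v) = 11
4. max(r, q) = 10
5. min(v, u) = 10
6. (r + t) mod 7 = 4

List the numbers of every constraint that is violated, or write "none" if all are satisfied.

No — constraints 1, 2, 3, and 4 are not satisfied.

1. 2v - 2u = 2(10) - 2(14) = -8, not -9 — does not hold.
2. values 5, 2, 14; t = 5 is not < q = 2 — does not hold.
3. min(14, 10) = 10, not 11 — does not hold.
4. max(13, 2) = 13, not 10 — does not hold.
5. min(10, 14) = 10 — holds.
6. r + t = 18; 18 mod 7 = 4 — holds.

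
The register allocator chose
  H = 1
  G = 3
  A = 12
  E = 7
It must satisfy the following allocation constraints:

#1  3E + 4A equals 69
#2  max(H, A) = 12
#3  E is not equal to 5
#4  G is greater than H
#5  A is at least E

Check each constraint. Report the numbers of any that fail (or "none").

#1 3E + 4A = 3(7) + 4(12) = 69 — holds.
#2 max(1, 12) = 12 — holds.
#3 E = 7, and 7 ≠ 5 — holds.
#4 G = 3, H = 1; 3 > 1 — holds.
#5 A = 12, E = 7; 12 ≥ 7 — holds.

Yes — all constraints hold.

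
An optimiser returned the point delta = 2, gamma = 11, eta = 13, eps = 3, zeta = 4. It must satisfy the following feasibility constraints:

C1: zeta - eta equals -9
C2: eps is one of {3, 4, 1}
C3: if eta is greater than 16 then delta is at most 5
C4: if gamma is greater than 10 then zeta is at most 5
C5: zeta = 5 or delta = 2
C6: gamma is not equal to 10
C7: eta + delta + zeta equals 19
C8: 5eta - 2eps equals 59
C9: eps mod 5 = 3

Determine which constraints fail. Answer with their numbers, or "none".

C1: zeta - eta = 4 - 13 = -9  yes
C2: eps = 3 is in {3, 4, 1}  yes
C3: eta = 13, not > 16; antecedent false, conditional vacuously true  yes
C4: gamma = 11 > 10, so we need zeta ≤ 5; zeta = 4 ≤ 5  yes
C5: zeta = 4 ≠ 5, but delta = 2 = 2 (second disjunct)  yes
C6: gamma = 11, and 11 ≠ 10  yes
C7: eta + delta + zeta = 13 + 2 + 4 = 19  yes
C8: 5eta - 2eps = 5(13) - 2(3) = 59  yes
C9: 3 mod 5 = 3  yes

The assignment satisfies every constraint.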